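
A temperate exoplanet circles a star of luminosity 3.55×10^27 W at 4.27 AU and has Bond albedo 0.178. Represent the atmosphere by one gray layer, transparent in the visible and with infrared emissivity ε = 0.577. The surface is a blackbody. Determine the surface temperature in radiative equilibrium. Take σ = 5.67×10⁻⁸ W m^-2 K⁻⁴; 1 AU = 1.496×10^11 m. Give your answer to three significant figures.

d = 4.27 × 1.496×10^11 m = 6.388×10^11 m.
Spreading L over a sphere of radius d: S = 3.55×10^27/(4π·6.39×10^11²) = 692.3 W m^-2.
The planet radiates to space at T_e = [S(1−α)/(4σ)]^(1/4) = 223.8 K.
For a single slab of emissivity ε, T_s⁴ = 2T_e⁴/(2−ε); thus T_s = 223.8·(1.405)^(1/4) = 243.7 K.

244 K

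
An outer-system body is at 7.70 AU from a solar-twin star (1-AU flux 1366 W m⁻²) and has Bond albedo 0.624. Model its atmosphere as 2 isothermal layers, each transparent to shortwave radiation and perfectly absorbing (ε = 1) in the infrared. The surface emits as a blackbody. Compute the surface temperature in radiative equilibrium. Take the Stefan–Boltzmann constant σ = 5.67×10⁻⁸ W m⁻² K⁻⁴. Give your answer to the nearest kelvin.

103 K

By the inverse-square law, S = 1366/7.70² = 23.04 W m⁻².
Top-of-atmosphere balance: σT_e⁴ = S(1−α)/4 = 2.166 W m⁻² → T_e = 78.61 K.
With N = 2 opaque layers, T_s = (N+1)^(1/4)·T_e = 3^(1/4)·78.61 = 103.5 K.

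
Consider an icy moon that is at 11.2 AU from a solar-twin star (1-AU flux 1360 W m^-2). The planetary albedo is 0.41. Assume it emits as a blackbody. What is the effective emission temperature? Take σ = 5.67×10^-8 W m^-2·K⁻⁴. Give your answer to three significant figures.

By the inverse-square law, S = 1360/11.2² = 10.84 W m^-2.
The planet absorbs (1−α)S over its disc πR² and re-emits over 4πR², so the mean absorbed flux is (1−0.41)·10.84/4 = 1.599 W m^-2.
In equilibrium σT⁴ equals this, so T = 72.87 K.

72.9 kelvin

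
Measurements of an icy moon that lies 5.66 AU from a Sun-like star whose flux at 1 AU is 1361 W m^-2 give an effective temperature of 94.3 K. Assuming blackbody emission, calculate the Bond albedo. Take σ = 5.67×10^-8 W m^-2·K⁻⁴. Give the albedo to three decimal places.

By the inverse-square law, S = 1361/5.66² = 42.48 W m^-2.
Rearranging the radiative balance, α = 1 − 4σT⁴/S.
σT⁴ = 4.484 W m^-2, so 4σT⁴ = 17.93 W m^-2.
1−α = 17.93/42.48 = 0.4221, so α = 0.5779.

0.578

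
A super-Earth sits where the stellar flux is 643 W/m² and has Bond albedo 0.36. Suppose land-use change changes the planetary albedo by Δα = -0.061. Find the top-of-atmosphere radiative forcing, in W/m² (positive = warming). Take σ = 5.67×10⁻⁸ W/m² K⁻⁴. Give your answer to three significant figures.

9.81 W/m²

ΔF = −(S/4)Δα = −(643.0/4)×(-0.061) = 9.806 W/m².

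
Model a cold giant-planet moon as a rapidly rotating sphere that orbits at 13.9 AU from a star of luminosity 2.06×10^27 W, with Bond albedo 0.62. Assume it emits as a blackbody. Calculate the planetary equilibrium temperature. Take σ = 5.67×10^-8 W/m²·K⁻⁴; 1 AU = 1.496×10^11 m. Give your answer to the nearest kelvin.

89 kelvin

d = 13.9 × 1.496×10^11 m = 2.079×10^12 m.
Flux at the orbit: S = L/(4πd²) = 2.06×10^27/(4π·(2.08×10^12)²) = 37.91 W/m².
Absorbed flux (global mean): S(1−α)/4 = 37.91·0.38/4 = 3.602 W/m².
Set σT⁴ = 3.602 → T = (3.602/σ)^(1/4) = 89.27 K.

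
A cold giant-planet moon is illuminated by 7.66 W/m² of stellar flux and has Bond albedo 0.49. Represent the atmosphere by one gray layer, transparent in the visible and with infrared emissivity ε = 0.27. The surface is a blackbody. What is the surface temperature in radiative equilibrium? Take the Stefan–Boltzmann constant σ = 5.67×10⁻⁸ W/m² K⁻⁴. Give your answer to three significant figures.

At the top of the atmosphere, σT_e⁴ = S(1−α)/4 = 0.9767 W/m², giving T_e = 64.42 K.
The surface balance (absorbed SW + ε·downward IR = σT_s⁴) with T_a⁴ = T_s⁴/2 reduces to T_s = T_e·[2/(2−ε)]^¼ = 66.80 K.

66.8 kelvin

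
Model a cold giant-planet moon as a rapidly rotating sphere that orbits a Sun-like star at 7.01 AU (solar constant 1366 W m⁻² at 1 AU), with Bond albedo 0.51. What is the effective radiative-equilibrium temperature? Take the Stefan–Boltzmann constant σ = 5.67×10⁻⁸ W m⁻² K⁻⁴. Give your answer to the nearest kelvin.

Flux at the orbit: S = 1366/(7.01)² = 27.80 W m⁻².
Averaging over the sphere, the absorbed flux is S(1−α)/4 = 3.405 W m⁻².
Balancing against σT⁴: T = (3.405/5.67×10⁻⁸)^(1/4) = 88.03 K.

88 K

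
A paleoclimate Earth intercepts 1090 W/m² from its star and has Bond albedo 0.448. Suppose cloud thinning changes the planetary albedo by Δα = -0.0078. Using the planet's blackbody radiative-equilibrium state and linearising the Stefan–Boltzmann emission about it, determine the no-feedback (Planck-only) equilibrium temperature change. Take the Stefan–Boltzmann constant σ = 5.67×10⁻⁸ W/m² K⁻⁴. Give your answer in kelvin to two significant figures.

Unperturbed T_e = [1090·(1−0.448)/(4σ)]^¼ = 227.0 K.
TOA radiative forcing: ΔF = −S·Δα/4 = −1090·(-0.0078)/4 = 2.125 W/m².
Linearising σT⁴ gives d(σT⁴)/dT = 4σT_e³ = 2.651 W/m² per K.
ΔT₀ = ΔF/λ_P = 2.125/2.651 = 0.802 K.

0.80 K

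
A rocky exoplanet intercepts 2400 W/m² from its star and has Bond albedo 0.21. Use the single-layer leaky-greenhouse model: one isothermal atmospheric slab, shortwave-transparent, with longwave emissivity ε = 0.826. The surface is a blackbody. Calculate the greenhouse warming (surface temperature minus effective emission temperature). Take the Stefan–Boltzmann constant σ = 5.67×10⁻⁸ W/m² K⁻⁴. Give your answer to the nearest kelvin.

43 K

Effective emission temperature (TOA balance): σT_e⁴ = S(1−α)/4 = 474.0 W/m² → T_e = 302.4 K.
Surface balance with a leaky layer gives σT_s⁴ = σT_e⁴·2/(2−ε), so T_s = T_e·[2/(2−0.826)]^(1/4) = 345.5 K.
Greenhouse warming: T_s − T_e = 43.08 K.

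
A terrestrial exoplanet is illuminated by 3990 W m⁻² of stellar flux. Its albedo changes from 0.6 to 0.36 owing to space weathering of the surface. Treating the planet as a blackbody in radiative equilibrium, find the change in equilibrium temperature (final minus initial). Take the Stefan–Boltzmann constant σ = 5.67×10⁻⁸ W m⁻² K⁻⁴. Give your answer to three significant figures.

36.1 kelvin

Initial: T₁ = [S(1−0.6)/(4σ)]^(1/4) = 289.6 K.
With α = 0.36, T₂ = 325.7 K.
ΔT = T₂ − T₁ = 36.11 K.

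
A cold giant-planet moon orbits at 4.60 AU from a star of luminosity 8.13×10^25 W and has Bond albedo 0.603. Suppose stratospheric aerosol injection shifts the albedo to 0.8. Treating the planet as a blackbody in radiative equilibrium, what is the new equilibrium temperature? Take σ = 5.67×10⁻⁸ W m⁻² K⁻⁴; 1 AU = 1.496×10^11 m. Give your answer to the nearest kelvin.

59 kelvin

d = 4.60 × 1.496×10^11 m = 6.882×10^11 m.
Flux at the orbit: S = L/(4πd²) = 8.13×10^25/(4π·(6.88×10^11)²) = 13.66 W m⁻².
New equilibrium: T₂ = [(1−0.8)·13.66/(4σ)]^(1/4) = 58.91 K.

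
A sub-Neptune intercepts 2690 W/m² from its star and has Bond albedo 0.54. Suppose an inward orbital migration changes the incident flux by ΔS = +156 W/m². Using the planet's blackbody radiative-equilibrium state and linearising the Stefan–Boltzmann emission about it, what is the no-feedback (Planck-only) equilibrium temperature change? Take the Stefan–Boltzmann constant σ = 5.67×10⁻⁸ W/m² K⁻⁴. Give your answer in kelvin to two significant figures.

3.9 kelvin

The baseline emission temperature is T_e = 271.8 K.
Only a fraction (1−α) is absorbed and it's spread over 4πR², so ΔF = (1−α)ΔS/4 = 17.94 W/m².
Linearising σT⁴ gives d(σT⁴)/dT = 4σT_e³ = 4.553 W/m² per K.
Hence the no-feedback warming is ΔF/(4σT_e³) = 3.94 K.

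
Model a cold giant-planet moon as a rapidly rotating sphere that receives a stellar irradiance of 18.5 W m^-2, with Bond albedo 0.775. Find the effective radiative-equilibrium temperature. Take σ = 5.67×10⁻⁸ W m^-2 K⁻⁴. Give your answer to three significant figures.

65.5 kelvin

Averaging over the sphere, the absorbed flux is S(1−α)/4 = 1.041 W m^-2.
Set σT⁴ = 1.041 → T = (1.041/σ)^(1/4) = 65.45 K.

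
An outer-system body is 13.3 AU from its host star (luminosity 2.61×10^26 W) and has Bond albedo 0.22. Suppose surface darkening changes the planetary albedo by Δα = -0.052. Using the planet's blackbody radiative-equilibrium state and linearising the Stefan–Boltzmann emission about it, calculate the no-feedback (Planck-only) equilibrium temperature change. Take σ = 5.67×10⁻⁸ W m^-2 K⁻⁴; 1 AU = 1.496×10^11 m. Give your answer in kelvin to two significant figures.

d = 13.3 × 1.496×10^11 m = 1.990×10^12 m.
S = L/(4πd²) = 5.246 W m^-2.
Unperturbed T_e = [5.246·(1−0.22)/(4σ)]^¼ = 65.17 K.
TOA radiative forcing: ΔF = −S·Δα/4 = −5.246·(-0.052)/4 = 0.06820 W m^-2.
Linearising σT⁴ gives d(σT⁴)/dT = 4σT_e³ = 0.06279 W m^-2 per K.
So ΔT₀ = 0.06820/0.06279 = 1.09 K.

1.1 kelvin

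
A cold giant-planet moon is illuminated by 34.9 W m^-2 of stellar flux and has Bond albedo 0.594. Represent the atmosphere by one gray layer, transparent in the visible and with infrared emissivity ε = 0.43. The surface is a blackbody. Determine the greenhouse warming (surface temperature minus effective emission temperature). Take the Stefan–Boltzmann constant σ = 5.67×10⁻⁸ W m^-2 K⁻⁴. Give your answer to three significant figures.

At the top of the atmosphere, σT_e⁴ = S(1−α)/4 = 3.542 W m^-2, giving T_e = 88.91 K.
For a single slab of emissivity ε, T_s⁴ = 2T_e⁴/(2−ε); thus T_s = 88.91·(1.274)^(1/4) = 94.45 K.
T_s − T_e = 94.45 − 88.91 = 5.546 K.

5.55 kelvin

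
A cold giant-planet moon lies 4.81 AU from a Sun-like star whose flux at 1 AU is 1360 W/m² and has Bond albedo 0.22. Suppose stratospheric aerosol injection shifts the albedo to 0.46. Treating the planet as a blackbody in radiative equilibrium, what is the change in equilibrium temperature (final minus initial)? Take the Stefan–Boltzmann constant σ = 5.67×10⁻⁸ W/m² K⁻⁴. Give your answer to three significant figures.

-10.5 K

Irradiance scales as 1/d², so S = 1360 W/m² × (1/4.81)² = 58.78 W/m².
With α = 0.22, T₁ = 119.2 K.
After:  T₂ = [58.78·0.54/(4σ)]^(1/4) = 108.8 K.
Change: 108.8 − 119.2 = -10.47 K.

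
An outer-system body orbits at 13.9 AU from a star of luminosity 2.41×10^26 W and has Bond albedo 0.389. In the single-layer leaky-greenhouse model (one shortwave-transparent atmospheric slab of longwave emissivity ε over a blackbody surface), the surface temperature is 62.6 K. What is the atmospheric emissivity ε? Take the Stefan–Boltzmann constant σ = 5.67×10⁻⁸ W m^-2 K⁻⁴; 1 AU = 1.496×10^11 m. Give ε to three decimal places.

Orbital distance: d = 13.9 AU = 2.079×10^12 m.
S = L/(4πd²) = 4.435 W m^-2.
TOA balance gives T_e = 58.79 K.
T_s⁴ = T_e⁴·2/(2−ε) → ε = 2 − 2(T_e/T_s)⁴ = 2 − 2·(58.79/62.6)⁴ = 0.4439.

0.444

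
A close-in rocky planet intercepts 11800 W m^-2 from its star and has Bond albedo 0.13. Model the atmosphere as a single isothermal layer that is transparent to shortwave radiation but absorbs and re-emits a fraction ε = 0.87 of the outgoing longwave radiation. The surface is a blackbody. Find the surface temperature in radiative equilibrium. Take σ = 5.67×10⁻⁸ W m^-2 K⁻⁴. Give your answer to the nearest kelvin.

At the top of the atmosphere, σT_e⁴ = S(1−α)/4 = 2566 W m^-2, giving T_e = 461.3 K.
Surface balance with a leaky layer gives σT_s⁴ = σT_e⁴·2/(2−ε), so T_s = T_e·[2/(2−0.87)]^(1/4) = 532.0 K.

532 kelvin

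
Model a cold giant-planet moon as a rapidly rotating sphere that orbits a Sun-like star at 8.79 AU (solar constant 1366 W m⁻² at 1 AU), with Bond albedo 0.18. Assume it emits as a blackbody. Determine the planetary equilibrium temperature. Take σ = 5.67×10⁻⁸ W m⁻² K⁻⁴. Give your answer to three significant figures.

89.4 K

Irradiance scales as 1/d², so S = 1366 W m⁻² × (1/8.79)² = 17.68 W m⁻².
Absorbed flux (global mean): S(1−α)/4 = 17.68·0.82/4 = 3.624 W m⁻².
Balancing against σT⁴: T = (3.624/5.67×10⁻⁸)^(1/4) = 89.42 K.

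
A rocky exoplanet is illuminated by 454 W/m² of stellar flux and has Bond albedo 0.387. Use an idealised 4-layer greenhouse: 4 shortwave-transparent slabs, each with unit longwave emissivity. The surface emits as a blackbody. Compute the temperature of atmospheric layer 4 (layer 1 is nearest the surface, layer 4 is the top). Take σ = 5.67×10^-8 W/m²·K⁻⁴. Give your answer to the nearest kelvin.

187 K

OLR = S(1−α)/4 = 69.58 W/m²; the top layer radiates at T_e = 187.2 K.
In the N-layer model, layer k (counted from the surface) has T_k = (N+1−k)^(1/4)·T_e.
With k = 4: T_4 = (4+1−4)^¼·187.2 K = 187.2 K.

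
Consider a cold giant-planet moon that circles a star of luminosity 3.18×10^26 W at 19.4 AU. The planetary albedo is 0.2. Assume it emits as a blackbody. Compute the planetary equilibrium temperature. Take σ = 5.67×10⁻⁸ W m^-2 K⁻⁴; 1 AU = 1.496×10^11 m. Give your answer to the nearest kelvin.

57 K

Orbital distance: d = 19.4 AU = 2.902×10^12 m.
Flux at the orbit: S = L/(4πd²) = 3.18×10^26/(4π·(2.90×10^12)²) = 3.004 W m^-2.
The planet absorbs (1−α)S over its disc πR² and re-emits over 4πR², so the mean absorbed flux is (1−0.2)·3.004/4 = 0.6009 W m^-2.
Set σT⁴ = 0.6009 → T = (0.6009/σ)^(1/4) = 57.06 K.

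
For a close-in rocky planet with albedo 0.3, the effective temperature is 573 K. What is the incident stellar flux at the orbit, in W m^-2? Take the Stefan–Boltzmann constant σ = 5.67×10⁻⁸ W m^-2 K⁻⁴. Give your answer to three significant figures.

34900 W m^-2

Invert the energy balance for S: S = 4σT⁴/(1−α).
The emitted flux is σT⁴ = 6112 W m^-2.
So S = 4×6112/(1−0.3) = 34930 W m^-2.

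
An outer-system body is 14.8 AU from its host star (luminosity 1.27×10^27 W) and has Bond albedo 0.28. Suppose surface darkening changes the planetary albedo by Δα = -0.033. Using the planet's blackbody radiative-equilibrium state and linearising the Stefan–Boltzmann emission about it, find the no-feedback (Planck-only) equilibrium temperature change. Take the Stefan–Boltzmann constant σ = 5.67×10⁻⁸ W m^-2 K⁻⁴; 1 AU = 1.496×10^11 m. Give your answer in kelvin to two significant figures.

Orbital distance: d = 14.8 AU = 2.214×10^12 m.
S = L/(4πd²) = 20.62 W m^-2.
The baseline emission temperature is T_e = 89.94 K.
TOA radiative forcing: ΔF = −S·Δα/4 = −20.62·(-0.033)/4 = 0.1701 W m^-2.
Linearising σT⁴ gives d(σT⁴)/dT = 4σT_e³ = 0.1650 W m^-2 per K.
Hence the no-feedback warming is ΔF/(4σT_e³) = 1.03 K.

1.0 kelvin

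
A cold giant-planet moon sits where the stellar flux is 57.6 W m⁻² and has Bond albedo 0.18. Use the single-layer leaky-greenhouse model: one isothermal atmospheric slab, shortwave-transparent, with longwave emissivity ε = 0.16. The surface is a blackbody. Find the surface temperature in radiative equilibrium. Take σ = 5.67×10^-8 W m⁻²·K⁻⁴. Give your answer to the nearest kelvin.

The planet radiates to space at T_e = [S(1−α)/(4σ)]^(1/4) = 120.1 K.
Surface balance with a leaky layer gives σT_s⁴ = σT_e⁴·2/(2−ε), so T_s = T_e·[2/(2−0.16)]^(1/4) = 122.7 K.

123 kelvin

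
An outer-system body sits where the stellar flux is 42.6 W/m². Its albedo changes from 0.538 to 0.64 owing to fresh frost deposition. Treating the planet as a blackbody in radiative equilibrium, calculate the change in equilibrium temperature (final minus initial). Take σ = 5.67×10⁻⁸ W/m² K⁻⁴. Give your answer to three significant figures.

-5.84 K

Before: T₁ = [42.60·0.462/(4σ)]^(1/4) = 96.52 K.
With α = 0.64, T₂ = 90.68 K.
Change: 90.68 − 96.52 = -5.835 K.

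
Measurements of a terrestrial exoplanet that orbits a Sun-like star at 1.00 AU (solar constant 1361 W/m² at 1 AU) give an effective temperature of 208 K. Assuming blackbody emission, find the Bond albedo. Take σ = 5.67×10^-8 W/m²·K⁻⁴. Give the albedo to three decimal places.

0.688

By the inverse-square law, S = 1361/1.00² = 1361 W/m².
Rearranging the radiative balance, α = 1 − 4σT⁴/S.
4σT⁴ = 4·5.67×10⁻⁸·(208)⁴ = 424.5 W/m².
1−α = 424.5/1361 = 0.3119, so α = 0.6881.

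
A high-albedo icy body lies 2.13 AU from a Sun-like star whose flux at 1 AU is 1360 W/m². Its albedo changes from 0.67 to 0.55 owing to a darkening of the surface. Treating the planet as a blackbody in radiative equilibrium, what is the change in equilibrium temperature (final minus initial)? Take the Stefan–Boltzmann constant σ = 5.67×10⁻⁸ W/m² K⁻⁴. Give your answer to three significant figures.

Flux at the orbit: S = 1360/(2.13)² = 299.8 W/m².
Before: T₁ = [299.8·0.33/(4σ)]^(1/4) = 144.5 K.
With α = 0.55, T₂ = 156.2 K.
ΔT = T₂ − T₁ = 11.65 K.

11.7 K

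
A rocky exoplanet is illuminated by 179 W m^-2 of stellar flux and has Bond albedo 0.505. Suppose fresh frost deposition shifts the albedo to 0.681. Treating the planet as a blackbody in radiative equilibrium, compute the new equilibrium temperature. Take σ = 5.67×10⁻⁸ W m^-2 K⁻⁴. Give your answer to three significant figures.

New equilibrium: T₂ = [(1−0.681)·179.0/(4σ)]^(1/4) = 126.0 K.

126 kelvin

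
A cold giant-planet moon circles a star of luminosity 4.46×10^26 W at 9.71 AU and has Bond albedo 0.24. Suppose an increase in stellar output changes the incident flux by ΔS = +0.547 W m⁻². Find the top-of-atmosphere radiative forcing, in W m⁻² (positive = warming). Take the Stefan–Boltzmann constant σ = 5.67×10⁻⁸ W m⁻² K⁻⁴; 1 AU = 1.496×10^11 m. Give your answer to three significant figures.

d = 9.71 × 1.496×10^11 m = 1.453×10^12 m.
Spreading L over a sphere of radius d: S = 4.46×10^26/(4π·1.45×10^12²) = 16.82 W m⁻².
Only a fraction (1−α) is absorbed and it's spread over 4πR², so ΔF = (1−α)ΔS/4 = 0.1039 W m⁻².

0.104 W m⁻²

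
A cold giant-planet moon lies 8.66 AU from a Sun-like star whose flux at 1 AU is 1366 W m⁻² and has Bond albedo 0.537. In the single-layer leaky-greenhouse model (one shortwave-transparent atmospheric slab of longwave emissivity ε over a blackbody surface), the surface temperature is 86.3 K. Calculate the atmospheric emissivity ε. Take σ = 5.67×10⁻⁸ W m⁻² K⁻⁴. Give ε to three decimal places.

0.659

Flux at the orbit: S = 1366/(8.66)² = 18.21 W m⁻².
First, T_e = [18.21·(1−0.537)/(4σ)]^(1/4) = 78.09 K.
T_s⁴ = T_e⁴·2/(2−ε) → ε = 2 − 2(T_e/T_s)⁴ = 2 − 2·(78.09/86.3)⁴ = 0.6593.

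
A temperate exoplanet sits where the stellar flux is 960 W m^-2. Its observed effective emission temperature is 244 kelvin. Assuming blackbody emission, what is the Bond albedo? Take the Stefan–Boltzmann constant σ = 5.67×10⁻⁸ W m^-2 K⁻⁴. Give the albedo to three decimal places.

0.163

Energy balance: S(1−α)/4 = σT⁴, so 1−α = 4σT⁴/S.
σT⁴ = 201.0 W m^-2, so 4σT⁴ = 803.9 W m^-2.
Hence α = 1 − 803.9/960.0 = 0.1626.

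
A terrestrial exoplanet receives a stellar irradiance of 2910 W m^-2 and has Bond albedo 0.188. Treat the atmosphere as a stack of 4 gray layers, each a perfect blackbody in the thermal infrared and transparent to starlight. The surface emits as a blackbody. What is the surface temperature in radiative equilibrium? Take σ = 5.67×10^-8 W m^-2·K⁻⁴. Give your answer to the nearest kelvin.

478 K

The effective emission temperature is T_e = [S(1−α)/(4σ)]^¼ = 319.5 K.
Layer-by-layer balance gives σT_s⁴ = (N+1)σT_e⁴, so T_s = 5^¼·319.5 = 477.7 K.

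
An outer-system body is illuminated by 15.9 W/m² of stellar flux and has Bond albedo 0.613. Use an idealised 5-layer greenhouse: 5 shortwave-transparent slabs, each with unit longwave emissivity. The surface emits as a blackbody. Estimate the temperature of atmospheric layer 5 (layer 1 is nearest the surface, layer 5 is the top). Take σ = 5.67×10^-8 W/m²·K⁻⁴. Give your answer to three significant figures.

Top-of-atmosphere balance: σT_e⁴ = S(1−α)/4 = 1.538 W/m² → T_e = 72.17 K.
The net upward flux σT_e⁴ is constant between every pair of levels, so T_k⁴ = (N+1−k)T_e⁴.
T_5 = (1)^(1/4)·72.17 = 72.17 K.

72.2 kelvin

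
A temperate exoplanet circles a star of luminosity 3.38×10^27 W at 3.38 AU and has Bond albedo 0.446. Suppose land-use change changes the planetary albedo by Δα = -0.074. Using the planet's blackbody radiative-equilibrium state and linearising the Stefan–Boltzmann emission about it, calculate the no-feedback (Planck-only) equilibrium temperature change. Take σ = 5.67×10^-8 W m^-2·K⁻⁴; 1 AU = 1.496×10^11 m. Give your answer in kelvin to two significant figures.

7.5 K

Orbital distance: d = 3.38 AU = 5.056×10^11 m.
Flux at the orbit: S = L/(4πd²) = 3.38×10^27/(4π·(5.06×10^11)²) = 1052 W m^-2.
The baseline emission temperature is T_e = 225.1 K.
TOA radiative forcing: ΔF = −S·Δα/4 = −1052·(-0.074)/4 = 19.46 W m^-2.
Planck response: λ_P = 4σT_e³ = 4·5.67×10⁻⁸·(225.1)³ = 2.589 W m^-2/K.
Hence the no-feedback warming is ΔF/(4σT_e³) = 7.52 K.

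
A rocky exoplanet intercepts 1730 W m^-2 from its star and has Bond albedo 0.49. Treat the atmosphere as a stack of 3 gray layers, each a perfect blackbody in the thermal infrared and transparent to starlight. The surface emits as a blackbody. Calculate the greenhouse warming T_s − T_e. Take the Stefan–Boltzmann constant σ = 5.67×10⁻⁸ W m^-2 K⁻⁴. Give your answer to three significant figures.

103 K

OLR = S(1−α)/4 = 220.6 W m^-2; the top layer radiates at T_e = 249.7 K.
T_s = (N+1)^(1/4)·T_e = 353.2 K.
So the greenhouse effect raises the surface by 353.2 − 249.7 = 103.4 K.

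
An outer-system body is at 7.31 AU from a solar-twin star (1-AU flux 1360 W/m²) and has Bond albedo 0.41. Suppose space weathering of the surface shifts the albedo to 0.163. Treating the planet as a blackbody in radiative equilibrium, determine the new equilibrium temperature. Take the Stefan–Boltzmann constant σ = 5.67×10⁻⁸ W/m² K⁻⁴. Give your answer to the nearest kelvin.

Irradiance scales as 1/d², so S = 1360 W/m² × (1/7.31)² = 25.45 W/m².
New equilibrium: T₂ = [(1−0.163)·25.45/(4σ)]^(1/4) = 98.45 K.

98 K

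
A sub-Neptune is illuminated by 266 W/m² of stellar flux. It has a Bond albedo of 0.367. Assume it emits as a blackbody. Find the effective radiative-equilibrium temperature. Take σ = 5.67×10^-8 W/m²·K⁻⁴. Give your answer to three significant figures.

Absorbed flux (global mean): S(1−α)/4 = 266.0·0.633/4 = 42.09 W/m².
Balancing against σT⁴: T = (42.09/5.67×10⁻⁸)^(1/4) = 165.1 K.

165 kelvin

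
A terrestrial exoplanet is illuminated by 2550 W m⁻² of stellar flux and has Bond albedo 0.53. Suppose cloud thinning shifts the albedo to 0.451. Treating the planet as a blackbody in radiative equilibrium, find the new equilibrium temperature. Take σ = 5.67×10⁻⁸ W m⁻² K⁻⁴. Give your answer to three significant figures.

280 K

With the new albedo, S(1−α₂)/4 = 350.0 W m⁻², so T₂ = 280.3 K.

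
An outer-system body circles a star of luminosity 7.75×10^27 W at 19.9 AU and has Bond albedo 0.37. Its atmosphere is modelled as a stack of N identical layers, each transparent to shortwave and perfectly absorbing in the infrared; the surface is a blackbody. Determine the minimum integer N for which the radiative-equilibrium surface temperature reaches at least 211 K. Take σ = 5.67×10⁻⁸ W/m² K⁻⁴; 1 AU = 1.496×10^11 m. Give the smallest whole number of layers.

10

Orbital distance: d = 19.9 AU = 2.977×10^12 m.
Spreading L over a sphere of radius d: S = 7.75×10^27/(4π·2.98×10^12²) = 69.59 W/m².
OLR = S(1−α)/4 = 10.96 W/m²; the top layer radiates at T_e = 117.9 K.
T_s = (N+1)^(1/4)·T_e ≥ 211 K requires N+1 ≥ (T_s/T_e)⁴ = (211/117.9)⁴ = 10.254.
The minimum whole number is N = 10.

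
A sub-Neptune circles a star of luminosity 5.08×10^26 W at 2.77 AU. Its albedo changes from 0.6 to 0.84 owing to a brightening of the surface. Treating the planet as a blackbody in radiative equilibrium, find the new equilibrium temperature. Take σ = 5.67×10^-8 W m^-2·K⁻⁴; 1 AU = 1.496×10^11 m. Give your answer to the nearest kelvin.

114 K

d = 2.77 × 1.496×10^11 m = 4.144×10^11 m.
Spreading L over a sphere of radius d: S = 5.08×10^26/(4π·4.14×10^11²) = 235.4 W m^-2.
New equilibrium: T₂ = [(1−0.84)·235.4/(4σ)]^(1/4) = 113.5 K.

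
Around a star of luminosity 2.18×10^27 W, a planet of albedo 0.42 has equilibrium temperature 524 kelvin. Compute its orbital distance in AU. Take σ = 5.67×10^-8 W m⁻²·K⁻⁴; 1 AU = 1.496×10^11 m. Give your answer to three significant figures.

0.513 AU

Energy balance gives S = 4σT⁴/(1−α) = 29480 W m⁻².
From L = 4πd²S, d = √(2.18×10^27/(4π·29480)) = 7.671×10^10 m = 0.5128 AU.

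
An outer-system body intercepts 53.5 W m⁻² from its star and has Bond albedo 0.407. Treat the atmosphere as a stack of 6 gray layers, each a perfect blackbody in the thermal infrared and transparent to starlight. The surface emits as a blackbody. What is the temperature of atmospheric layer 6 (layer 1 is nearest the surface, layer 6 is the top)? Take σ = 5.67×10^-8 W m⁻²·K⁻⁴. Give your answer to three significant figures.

OLR = S(1−α)/4 = 7.931 W m⁻²; the top layer radiates at T_e = 108.8 K.
Each opaque layer satisfies 2T_j⁴ = T_{j−1}⁴ + T_{j+1}⁴, giving T_k⁴ = (N+1−k)T_e⁴.
T_6 = (1)^(1/4)·108.8 = 108.8 K.

109 K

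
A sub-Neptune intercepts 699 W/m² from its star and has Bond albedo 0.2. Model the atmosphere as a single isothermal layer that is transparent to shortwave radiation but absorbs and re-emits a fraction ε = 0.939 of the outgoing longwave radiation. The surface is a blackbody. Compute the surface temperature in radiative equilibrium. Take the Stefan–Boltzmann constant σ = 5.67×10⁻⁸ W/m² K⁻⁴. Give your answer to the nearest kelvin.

261 kelvin

Effective emission temperature (TOA balance): σT_e⁴ = S(1−α)/4 = 139.8 W/m² → T_e = 222.8 K.
For a single slab of emissivity ε, T_s⁴ = 2T_e⁴/(2−ε); thus T_s = 222.8·(1.885)^(1/4) = 261.1 K.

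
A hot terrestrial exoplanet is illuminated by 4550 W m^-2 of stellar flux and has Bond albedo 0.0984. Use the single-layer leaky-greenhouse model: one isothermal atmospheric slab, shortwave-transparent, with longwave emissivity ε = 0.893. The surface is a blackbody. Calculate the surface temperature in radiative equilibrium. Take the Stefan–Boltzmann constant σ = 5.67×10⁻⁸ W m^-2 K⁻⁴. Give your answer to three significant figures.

425 kelvin

At the top of the atmosphere, σT_e⁴ = S(1−α)/4 = 1026 W m^-2, giving T_e = 366.7 K.
Surface balance with a leaky layer gives σT_s⁴ = σT_e⁴·2/(2−ε), so T_s = T_e·[2/(2−0.893)]^(1/4) = 425.2 K.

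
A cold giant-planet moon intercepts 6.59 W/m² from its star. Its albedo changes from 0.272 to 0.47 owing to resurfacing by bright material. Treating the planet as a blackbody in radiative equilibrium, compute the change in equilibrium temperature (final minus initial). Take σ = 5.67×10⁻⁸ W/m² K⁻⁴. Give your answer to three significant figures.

-5.17 K

Initial: T₁ = [S(1−0.272)/(4σ)]^(1/4) = 67.82 K.
After:  T₂ = [6.590·0.53/(4σ)]^(1/4) = 62.64 K.
ΔT = T₂ − T₁ = -5.174 K.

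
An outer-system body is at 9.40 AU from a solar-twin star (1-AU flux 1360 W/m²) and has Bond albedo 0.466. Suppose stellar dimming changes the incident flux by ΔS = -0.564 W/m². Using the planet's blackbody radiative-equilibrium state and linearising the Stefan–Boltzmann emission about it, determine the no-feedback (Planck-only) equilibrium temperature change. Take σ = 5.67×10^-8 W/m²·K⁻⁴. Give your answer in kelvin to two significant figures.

Irradiance scales as 1/d², so S = 1360 W/m² × (1/9.40)² = 15.39 W/m².
The baseline emission temperature is T_e = 77.59 K.
Only a fraction (1−α) is absorbed and it's spread over 4πR², so ΔF = (1−α)ΔS/4 = -0.07529 W/m².
The Planck feedback parameter is 4σT_e³ = 0.1059 W/m²/K.
So ΔT₀ = -0.07529/0.1059 = -0.711 K.

-0.71 K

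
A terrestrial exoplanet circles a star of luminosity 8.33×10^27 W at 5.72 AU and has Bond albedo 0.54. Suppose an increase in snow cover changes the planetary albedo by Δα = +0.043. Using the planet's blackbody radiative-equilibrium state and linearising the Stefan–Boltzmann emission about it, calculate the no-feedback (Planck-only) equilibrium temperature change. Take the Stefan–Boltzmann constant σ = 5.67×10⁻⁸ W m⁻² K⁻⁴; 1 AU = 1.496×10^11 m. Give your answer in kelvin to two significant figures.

-4.8 K

Orbital distance: d = 5.72 AU = 8.557×10^11 m.
S = L/(4πd²) = 905.3 W m⁻².
Unperturbed T_e = [905.3·(1−0.54)/(4σ)]^¼ = 207.0 K.
The change in absorbed flux is Δ[S(1−α)/4] = −SΔα/4 = -9.732 W m⁻².
Planck response: λ_P = 4σT_e³ = 4·5.67×10⁻⁸·(207.0)³ = 2.012 W m⁻²/K.
Hence the no-feedback warming is ΔF/(4σT_e³) = -4.84 K.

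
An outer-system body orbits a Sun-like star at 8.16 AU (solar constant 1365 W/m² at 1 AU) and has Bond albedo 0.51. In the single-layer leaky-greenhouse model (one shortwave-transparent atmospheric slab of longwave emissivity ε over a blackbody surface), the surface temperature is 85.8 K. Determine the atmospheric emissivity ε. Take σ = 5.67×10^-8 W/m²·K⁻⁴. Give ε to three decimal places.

0.365

Irradiance scales as 1/d², so S = 1365 W/m² × (1/8.16)² = 20.50 W/m².
TOA balance gives T_e = 81.58 K.
T_s⁴ = T_e⁴·2/(2−ε) → ε = 2 − 2(T_e/T_s)⁴ = 2 − 2·(81.58/85.8)⁴ = 0.3655.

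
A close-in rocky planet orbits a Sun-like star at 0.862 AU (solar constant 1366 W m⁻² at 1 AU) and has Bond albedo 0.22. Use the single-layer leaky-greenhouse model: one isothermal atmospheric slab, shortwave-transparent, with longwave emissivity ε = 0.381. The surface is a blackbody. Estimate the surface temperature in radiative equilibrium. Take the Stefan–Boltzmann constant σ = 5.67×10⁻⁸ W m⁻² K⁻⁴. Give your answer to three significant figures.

297 K

By the inverse-square law, S = 1366/0.862² = 1838 W m⁻².
The planet radiates to space at T_e = [S(1−α)/(4σ)]^(1/4) = 282.0 K.
The surface balance (absorbed SW + ε·downward IR = σT_s⁴) with T_a⁴ = T_s⁴/2 reduces to T_s = T_e·[2/(2−ε)]^¼ = 297.3 K.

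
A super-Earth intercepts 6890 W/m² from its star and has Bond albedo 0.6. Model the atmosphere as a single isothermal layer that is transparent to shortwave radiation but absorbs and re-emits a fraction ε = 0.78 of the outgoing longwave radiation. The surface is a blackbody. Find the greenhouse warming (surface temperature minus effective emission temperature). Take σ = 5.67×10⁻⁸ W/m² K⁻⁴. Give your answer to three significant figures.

43.7 K

Effective emission temperature (TOA balance): σT_e⁴ = S(1−α)/4 = 689.0 W/m² → T_e = 332.0 K.
For a single slab of emissivity ε, T_s⁴ = 2T_e⁴/(2−ε); thus T_s = 332.0·(1.639)^(1/4) = 375.7 K.
T_s − T_e = 375.7 − 332.0 = 43.67 K.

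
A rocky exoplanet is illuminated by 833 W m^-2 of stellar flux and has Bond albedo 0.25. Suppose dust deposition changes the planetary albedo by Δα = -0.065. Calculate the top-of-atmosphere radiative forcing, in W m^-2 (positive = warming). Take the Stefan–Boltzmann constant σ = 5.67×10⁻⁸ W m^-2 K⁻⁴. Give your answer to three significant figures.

13.5 W m^-2

TOA radiative forcing: ΔF = −S·Δα/4 = −833.0·(-0.065)/4 = 13.54 W m^-2.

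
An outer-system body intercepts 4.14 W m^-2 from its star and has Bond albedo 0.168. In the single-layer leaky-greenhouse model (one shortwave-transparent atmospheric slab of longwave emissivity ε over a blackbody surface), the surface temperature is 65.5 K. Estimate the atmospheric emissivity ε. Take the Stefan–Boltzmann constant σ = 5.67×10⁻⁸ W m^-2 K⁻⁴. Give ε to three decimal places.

0.350

Effective temperature: T_e = [S(1−α)/(4σ)]^(1/4) = 62.43 K.
Inverting T_s⁴ = 2T_e⁴/(2−ε): (T_e/T_s)⁴ = 0.8251, so ε = 2(1 − 0.8251) = 0.3498.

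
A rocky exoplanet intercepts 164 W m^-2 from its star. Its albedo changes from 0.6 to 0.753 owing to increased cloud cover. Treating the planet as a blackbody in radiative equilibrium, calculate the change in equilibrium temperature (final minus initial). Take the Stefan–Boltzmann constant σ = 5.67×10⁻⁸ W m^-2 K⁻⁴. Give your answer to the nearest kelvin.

Before: T₁ = [164.0·0.4/(4σ)]^(1/4) = 130.4 K.
With α = 0.753, T₂ = 115.6 K.
Change: 115.6 − 130.4 = -14.81 K.

-15 kelvin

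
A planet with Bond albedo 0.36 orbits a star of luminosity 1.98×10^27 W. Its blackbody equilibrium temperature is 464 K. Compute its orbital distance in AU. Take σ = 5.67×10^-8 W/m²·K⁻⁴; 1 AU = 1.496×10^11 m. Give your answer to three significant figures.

0.655 AU

The flux needed for this T is 4σT⁴/(1−0.36) = 16430 W/m².
Then d = [L/(4πS)]^(1/2) = 9.794×10^10 m, i.e. 0.6547 AU.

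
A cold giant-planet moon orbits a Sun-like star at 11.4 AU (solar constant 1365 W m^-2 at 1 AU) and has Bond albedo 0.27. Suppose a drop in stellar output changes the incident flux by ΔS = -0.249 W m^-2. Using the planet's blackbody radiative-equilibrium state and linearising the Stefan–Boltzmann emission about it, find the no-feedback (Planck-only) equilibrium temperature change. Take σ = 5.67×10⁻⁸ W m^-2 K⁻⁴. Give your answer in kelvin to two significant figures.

-0.45 K

By the inverse-square law, S = 1365/11.4² = 10.50 W m^-2.
The baseline emission temperature is T_e = 76.25 K.
Only a fraction (1−α) is absorbed and it's spread over 4πR², so ΔF = (1−α)ΔS/4 = -0.04544 W m^-2.
Linearising σT⁴ gives d(σT⁴)/dT = 4σT_e³ = 0.1006 W m^-2 per K.
ΔT₀ = ΔF/λ_P = -0.04544/0.1006 = -0.452 K.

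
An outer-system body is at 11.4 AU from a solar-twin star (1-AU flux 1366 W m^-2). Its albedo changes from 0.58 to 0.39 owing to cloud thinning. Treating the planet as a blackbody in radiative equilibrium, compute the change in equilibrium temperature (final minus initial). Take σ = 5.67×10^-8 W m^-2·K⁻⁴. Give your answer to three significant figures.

Flux at the orbit: S = 1366/(11.4)² = 10.51 W m^-2.
With α = 0.58, T₁ = 66.42 K.
Final:   T₂ = [S(1−0.39)/(4σ)]^(1/4) = 72.92 K.
Change: 72.92 − 66.42 = 6.496 K.

6.50 K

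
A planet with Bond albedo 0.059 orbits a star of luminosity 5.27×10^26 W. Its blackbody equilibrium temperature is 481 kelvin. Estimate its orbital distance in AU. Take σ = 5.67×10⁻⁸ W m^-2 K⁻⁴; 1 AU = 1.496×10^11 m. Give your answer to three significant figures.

The flux needed for this T is 4σT⁴/(1−0.059) = 12900 W m^-2.
S = L/(4πd²) → d = √(L/4πS) = √(5.27×10^26/(4π·12900)) = 5.701×10^10 m = 0.3811 AU.

0.381 AU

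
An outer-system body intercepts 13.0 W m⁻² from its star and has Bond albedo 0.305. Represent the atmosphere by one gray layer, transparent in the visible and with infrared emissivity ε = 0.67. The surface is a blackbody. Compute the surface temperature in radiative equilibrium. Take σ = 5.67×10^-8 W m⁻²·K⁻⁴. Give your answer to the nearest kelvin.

At the top of the atmosphere, σT_e⁴ = S(1−α)/4 = 2.259 W m⁻², giving T_e = 79.45 K.
The surface balance (absorbed SW + ε·downward IR = σT_s⁴) with T_a⁴ = T_s⁴/2 reduces to T_s = T_e·[2/(2−ε)]^¼ = 87.98 K.

88 K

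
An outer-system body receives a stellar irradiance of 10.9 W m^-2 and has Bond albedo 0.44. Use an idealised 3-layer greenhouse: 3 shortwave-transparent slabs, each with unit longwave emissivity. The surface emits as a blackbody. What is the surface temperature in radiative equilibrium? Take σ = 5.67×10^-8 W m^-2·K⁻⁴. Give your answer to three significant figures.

The effective emission temperature is T_e = [S(1−α)/(4σ)]^¼ = 72.03 K.
With N = 3 opaque layers, T_s = (N+1)^(1/4)·T_e = 4^(1/4)·72.03 = 101.9 K.

102 kelvin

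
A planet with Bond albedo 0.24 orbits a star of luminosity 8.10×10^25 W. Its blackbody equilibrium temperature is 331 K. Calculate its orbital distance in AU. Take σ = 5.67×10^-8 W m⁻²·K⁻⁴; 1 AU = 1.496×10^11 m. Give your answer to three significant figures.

Required flux: S = 4σT⁴/(1−α) = 3582 W m⁻².
S = L/(4πd²) → d = √(L/4πS) = √(8.10×10^25/(4π·3582)) = 4.242×10^10 m = 0.2836 AU.

0.284 AU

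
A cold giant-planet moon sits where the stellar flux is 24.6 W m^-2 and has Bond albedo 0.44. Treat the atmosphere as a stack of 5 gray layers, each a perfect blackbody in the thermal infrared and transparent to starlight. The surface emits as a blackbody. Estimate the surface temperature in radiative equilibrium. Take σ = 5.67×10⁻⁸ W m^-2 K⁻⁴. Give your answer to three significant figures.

OLR = S(1−α)/4 = 3.444 W m^-2; the top layer radiates at T_e = 88.28 K.
Layer-by-layer balance gives σT_s⁴ = (N+1)σT_e⁴, so T_s = 6^¼·88.28 = 138.2 K.

138 K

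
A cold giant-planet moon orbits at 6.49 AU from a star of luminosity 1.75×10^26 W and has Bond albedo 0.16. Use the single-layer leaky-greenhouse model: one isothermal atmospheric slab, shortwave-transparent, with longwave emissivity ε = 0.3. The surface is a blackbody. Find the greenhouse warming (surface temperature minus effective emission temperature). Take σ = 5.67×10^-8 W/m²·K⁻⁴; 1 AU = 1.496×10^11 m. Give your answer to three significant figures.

Orbital distance: d = 6.49 AU = 9.709×10^11 m.
Flux at the orbit: S = L/(4πd²) = 1.75×10^26/(4π·(9.71×10^11)²) = 14.77 W/m².
Effective emission temperature (TOA balance): σT_e⁴ = S(1−α)/4 = 3.102 W/m² → T_e = 86.01 K.
Surface balance with a leaky layer gives σT_s⁴ = σT_e⁴·2/(2−ε), so T_s = T_e·[2/(2−0.3)]^(1/4) = 89.57 K.
The atmosphere warms the surface by 3.566 K.

3.57 K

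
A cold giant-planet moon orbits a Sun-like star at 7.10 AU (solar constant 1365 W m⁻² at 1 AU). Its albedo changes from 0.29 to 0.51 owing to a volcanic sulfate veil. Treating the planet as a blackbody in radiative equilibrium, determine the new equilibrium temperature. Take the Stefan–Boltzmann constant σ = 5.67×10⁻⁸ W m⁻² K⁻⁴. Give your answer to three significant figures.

Flux at the orbit: S = 1365/(7.10)² = 27.08 W m⁻².
T₂ = [S(1−α₂)/(4σ)]^(1/4) = [27.08·0.49/(4σ)]^(1/4) = 87.46 K.

87.5 K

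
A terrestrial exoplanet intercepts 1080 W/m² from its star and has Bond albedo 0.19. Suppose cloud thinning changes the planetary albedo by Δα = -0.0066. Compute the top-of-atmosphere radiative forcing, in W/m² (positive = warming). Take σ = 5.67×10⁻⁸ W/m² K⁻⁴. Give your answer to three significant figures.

1.78 W/m²

TOA radiative forcing: ΔF = −S·Δα/4 = −1080·(-0.0066)/4 = 1.782 W/m².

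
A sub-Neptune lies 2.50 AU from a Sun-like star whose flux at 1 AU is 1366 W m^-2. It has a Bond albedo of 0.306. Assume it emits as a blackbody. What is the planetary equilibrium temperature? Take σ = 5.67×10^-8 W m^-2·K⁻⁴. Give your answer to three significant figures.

Irradiance scales as 1/d², so S = 1366 W m^-2 × (1/2.50)² = 218.6 W m^-2.
Averaging over the sphere, the absorbed flux is S(1−α)/4 = 37.92 W m^-2.
Set σT⁴ = 37.92 → T = (37.92/σ)^(1/4) = 160.8 K.

161 K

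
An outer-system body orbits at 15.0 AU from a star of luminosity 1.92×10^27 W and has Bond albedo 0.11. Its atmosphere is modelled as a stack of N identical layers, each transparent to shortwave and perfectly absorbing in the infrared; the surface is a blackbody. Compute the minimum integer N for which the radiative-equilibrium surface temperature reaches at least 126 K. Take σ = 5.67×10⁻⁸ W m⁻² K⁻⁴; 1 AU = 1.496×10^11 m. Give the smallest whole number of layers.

2

Orbital distance: d = 15.0 AU = 2.244×10^12 m.
Flux at the orbit: S = L/(4πd²) = 1.92×10^27/(4π·(2.24×10^12)²) = 30.34 W m⁻².
OLR = S(1−α)/4 = 6.751 W m⁻²; the top layer radiates at T_e = 104.5 K.
T_s = (N+1)^(1/4)·T_e ≥ 126 K requires N+1 ≥ (T_s/T_e)⁴ = (126/104.5)⁴ = 2.117.
Rounding up, N = 2.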